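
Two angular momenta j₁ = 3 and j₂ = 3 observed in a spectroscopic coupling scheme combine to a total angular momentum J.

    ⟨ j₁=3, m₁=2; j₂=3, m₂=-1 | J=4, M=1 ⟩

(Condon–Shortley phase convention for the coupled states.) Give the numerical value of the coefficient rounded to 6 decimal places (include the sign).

triangle: 2!*4!*4!/11! = 1152/39916800
(j±m)!: 5!*1!*2!*4!*5!*3! = 4147200
prefactor² = (2J+1)*Δ*N² = 82944/77
  k=0: +1/(0!*2!*1!*2!*3!*2!) = 1/48
  k=1: −1/(1!*1!*0!*1!*4!*3!) = -1/144
Σ = 1/72  ⇒  CG² = 82944/77*(1/72)² = 16/77
CG = +√(16/77) = +0.455842

+0.455842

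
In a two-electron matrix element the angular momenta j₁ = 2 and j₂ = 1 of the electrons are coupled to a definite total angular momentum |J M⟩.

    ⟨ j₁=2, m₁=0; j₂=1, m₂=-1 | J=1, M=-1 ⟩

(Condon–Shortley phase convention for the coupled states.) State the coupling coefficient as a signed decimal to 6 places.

triangle: 2!×2!×0!/5! = 4/120
(j±m)!: 2!×2!×0!×2!×0!×2! = 16
prefactor² = (2J+1)×Δ×N² = 8/5
  k=0: +1/(0!×2!×2!×0!×0!×0!) = 1/4
Σ = 1/4  ⇒  CG² = 8/5×(1/4)² = 1/10
CG = +√(1/10) = +0.316228

+√(1/10) ≈ +0.316228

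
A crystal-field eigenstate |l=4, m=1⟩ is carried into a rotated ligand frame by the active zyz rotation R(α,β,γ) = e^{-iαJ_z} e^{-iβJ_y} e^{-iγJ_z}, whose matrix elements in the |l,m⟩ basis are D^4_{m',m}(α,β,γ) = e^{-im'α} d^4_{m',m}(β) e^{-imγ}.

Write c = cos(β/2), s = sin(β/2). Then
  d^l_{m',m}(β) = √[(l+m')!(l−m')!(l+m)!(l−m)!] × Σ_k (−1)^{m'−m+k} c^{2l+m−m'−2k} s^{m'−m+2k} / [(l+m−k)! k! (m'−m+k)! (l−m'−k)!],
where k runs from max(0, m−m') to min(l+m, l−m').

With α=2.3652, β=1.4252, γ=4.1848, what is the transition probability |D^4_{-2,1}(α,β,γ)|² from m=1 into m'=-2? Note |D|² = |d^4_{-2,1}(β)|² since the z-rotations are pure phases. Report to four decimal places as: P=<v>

P=0.0022

Split into d^4_{-2,1}(β=1.4252) × two z-phases.
Half-angle: c=0.756665, s=0.653803. N=√(2·720·120·6)=1018.233765
Admissible k: 3..5 (factorial args all ≥0)
  k=3: (−1)^0·1018.2338/(72)·0.7567^5·0.6538^3 = +0.980332
  k=4: (−1)^1·1018.2338/(48)·0.7567^3·0.6538^5 = -1.097873
  k=5: (−1)^2·1018.2338/(240)·0.7567^1·0.6538^7 = +0.163934
d^4_{-2,1}(1.4252) = +0.980332 -1.097873 +0.163934 = +0.046394
|D^4_{-2,1}|² = |d^4_{-2,1}(β)|² = (+0.046394)² = 0.002152 (the z-rotation phases have unit modulus)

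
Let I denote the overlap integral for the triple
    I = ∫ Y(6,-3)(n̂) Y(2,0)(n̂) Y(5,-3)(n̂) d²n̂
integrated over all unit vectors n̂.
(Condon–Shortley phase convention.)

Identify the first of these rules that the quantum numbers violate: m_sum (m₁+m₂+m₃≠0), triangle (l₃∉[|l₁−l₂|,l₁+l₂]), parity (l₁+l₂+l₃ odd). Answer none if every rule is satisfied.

azimuthal sum: -3 + 0 − 3 = -6  ✗
4 ≤ 5 ≤ 8 (triangle on l)
L = 6 + 2 + 5 = 13 (odd)

m_sum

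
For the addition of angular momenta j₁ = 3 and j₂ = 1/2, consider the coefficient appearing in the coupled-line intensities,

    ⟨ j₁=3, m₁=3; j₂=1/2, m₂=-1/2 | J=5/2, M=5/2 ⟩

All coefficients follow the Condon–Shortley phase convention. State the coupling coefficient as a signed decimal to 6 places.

j₁+j₂−J=1  J+j₁−j₂=5  J−j₁+j₂=0  j₁+j₂+J+1=7
(j₁±m₁, j₂±m₂, J±M) = (6,0,0,1,5,0)
P² = 86400/7
sum k=0..0:
  [0] +1/120 = 1/120
S = 1/120
C² = P²·S² = 6/7 ; C = +0.925820

+0.925820  (= +√(6/7))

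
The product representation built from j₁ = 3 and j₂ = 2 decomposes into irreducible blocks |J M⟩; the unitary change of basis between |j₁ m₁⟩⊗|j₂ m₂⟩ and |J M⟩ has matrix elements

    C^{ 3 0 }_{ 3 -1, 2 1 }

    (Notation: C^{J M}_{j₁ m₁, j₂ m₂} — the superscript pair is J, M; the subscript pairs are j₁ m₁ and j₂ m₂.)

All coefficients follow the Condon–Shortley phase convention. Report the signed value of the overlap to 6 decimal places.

+√(1/30) = +0.182574

triangle: 2!*4!*2!/9! = 96/362880
(j±m)!: 2!*4!*3!*1!*3!*3! = 10368
prefactor² = (2J+1)*Δ*N² = 96/5
  k=1: −1/(1!*1!*3!*2!*1!*0!) = -1/12
  k=2: +1/(2!*0!*2!*1!*2!*1!) = 1/8
Σ = 1/24  ⇒  CG² = 96/5*(1/24)² = 1/30
CG = +√(1/30) = +0.182574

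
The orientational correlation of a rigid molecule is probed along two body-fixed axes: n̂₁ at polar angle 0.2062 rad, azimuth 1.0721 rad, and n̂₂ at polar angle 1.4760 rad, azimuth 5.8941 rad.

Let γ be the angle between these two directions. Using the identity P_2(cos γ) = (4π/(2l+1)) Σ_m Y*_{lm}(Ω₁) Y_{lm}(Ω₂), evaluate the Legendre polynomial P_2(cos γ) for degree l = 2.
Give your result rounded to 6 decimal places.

-0.480181

Addition theorem: P_2(cos γ) = (4π/5) Σ_m Y*_{lm}(Ω₁) Y_{lm}(Ω₂), m = −2…2:
  m=-2: (-0.00878 + 0.01360j) × (0.27264 + 0.26873j) = -0.00605 + 0.00135j  (running Σ = -0.00605 + 0.00135j)
  m=-1: (0.07405 + 0.13597j) × (0.06736 + 0.02761j) = 0.00123 + 0.01120j  (running Σ = -0.00482 + 0.01255j)
  m=0: (0.59112 + 0.00000j) × (-0.30691 + 0.00000j) = -0.18142 + 0.00000j  (running Σ = -0.18624 + 0.01255j)
  m=1: (-0.07405 + 0.13597j) × (-0.06736 + 0.02761j) = 0.00123 - 0.01120j  (running Σ = -0.18501 + 0.00135j)
  m=2: (-0.00878 - 0.01360j) × (0.27264 - 0.26873j) = -0.00605 - 0.00135j  (running Σ = -0.19106 - 0.00000j)
Σ over m = -0.19106 - 0.00000j; ×(4π/5) → -0.48018 - 0.00000j. Real part: -0.480181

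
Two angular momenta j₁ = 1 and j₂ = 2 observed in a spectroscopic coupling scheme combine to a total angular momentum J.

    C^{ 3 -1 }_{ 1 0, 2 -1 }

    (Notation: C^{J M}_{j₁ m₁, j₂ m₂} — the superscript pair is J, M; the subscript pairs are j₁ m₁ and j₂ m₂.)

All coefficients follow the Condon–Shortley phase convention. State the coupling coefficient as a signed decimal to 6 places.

triangle: 0!*2!*4!/7! = 48/5040
(j±m)!: 1!*1!*1!*3!*2!*4! = 288
prefactor² = (2J+1)*Δ*N² = 96/5
  k=0: +1/(0!*0!*1!*1!*1!*3!) = 1/6
Σ = 1/6  ⇒  CG² = 96/5*(1/6)² = 8/15
CG = +√(8/15) = +0.730297

+√(8/15) ≈ +0.730297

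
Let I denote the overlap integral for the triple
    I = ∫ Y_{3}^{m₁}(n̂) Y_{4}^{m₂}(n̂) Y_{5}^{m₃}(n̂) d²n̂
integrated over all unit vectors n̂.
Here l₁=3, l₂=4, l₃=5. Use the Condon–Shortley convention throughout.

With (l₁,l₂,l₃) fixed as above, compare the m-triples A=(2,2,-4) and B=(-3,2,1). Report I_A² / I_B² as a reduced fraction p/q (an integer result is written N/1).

l's match ⇒ only the (l;m) 3-j factors differ between A and B.
A: triangle coeff Δ(3,4,5) = 1/180180; Σ_t [0,1]: t=0:+1/8640 t=1:−1/2880 = -1/4320; (3j)²=8/429 [(3 4 5; 2 2 -4)], sign=+1
B: triangle coeff Δ(3,4,5) = 1/180180; Σ_t [2,2]: t=2:+1/2304 = 1/2304; (3j)²=75/4004 [(3 4 5; -3 2 1)], sign=+1
I_A²/I_B² = (8/429)/(75/4004) = 224/225

224/225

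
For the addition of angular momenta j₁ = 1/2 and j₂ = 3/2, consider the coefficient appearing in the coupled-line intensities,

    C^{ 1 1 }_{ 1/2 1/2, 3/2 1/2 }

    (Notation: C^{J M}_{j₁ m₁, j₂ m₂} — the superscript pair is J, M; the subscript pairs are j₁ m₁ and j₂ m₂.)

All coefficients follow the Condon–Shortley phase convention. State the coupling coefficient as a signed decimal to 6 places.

triangle: 1!*0!*2!/4! = 2/24
(j±m)!: 1!*0!*2!*1!*2!*0! = 4
prefactor² = (2J+1)*Δ*N² = 1
  k=0: +1/(0!*1!*0!*2!*0!*0!) = 1/2
Σ = 1/2  ⇒  CG² = 1*(1/2)² = 1/4
CG = +√(1/4) = +0.500000

+√(1/4) ≈ +0.500000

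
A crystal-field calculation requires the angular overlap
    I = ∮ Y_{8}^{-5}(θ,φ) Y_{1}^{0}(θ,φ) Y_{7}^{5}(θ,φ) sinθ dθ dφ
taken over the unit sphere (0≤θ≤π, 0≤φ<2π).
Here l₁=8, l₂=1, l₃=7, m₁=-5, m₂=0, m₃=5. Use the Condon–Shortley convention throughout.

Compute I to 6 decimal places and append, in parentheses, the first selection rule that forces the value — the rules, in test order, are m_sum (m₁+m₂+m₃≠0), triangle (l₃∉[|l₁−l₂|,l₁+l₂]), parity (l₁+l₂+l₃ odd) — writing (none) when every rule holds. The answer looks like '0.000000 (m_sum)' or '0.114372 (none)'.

Checks pass: Σm=0; 16 even; l₃=7∈[7,9].
(2·8+1)(2·1+1)(2·7+1) = 765
Δ: 2! 14! 0! / 17! → 1/2040
sum: t=1:−1/25401600 = -1/25401600
3j²(8 1 7; 0 0 0) = Δ·Π!·Σ² = 8/255  (sign +1)
sum: t=1:−1/958003200 = -1/958003200
3j²(8 1 7; -5 0 5) = Δ·Π!·Σ² = 13/680  (sign -1)
combine: 4πI² = 765·8/255·13/680 = 39/85
take √, sign -1: I = -0.19108118
No selection rule forces the value: the integral is nonzero (none).

-0.191081 (none)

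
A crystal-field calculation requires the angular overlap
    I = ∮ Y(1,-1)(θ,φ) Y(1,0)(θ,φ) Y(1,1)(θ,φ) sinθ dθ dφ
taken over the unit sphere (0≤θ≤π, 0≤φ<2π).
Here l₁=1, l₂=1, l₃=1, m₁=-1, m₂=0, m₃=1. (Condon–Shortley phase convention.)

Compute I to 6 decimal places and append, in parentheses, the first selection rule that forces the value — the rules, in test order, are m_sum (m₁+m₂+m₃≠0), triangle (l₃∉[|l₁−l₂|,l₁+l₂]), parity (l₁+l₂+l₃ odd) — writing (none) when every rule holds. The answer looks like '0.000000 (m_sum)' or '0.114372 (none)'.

0.000000 (parity)

l₁+l₂+l₃=3 is odd: 3j(l;000)=0 ⇒ I=0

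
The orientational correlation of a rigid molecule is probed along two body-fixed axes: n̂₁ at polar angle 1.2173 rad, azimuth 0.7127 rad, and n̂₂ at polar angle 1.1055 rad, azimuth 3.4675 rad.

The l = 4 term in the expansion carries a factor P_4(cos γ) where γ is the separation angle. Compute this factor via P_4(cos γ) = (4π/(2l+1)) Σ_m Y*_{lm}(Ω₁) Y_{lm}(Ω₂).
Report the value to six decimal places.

-0.420584

Summing Y*_{l m}(θ₁,φ₁)·Y_{l m}(θ₂,φ₂) over m ∈ [−4, 4]; prefactor 4π/(2·4+1) = 1.396263:
  term(m=-4) = +0.002286+0.096747i   from Y*(Ω₁)=-0.328429+0.098291i, Y(Ω₂)=+0.074524-0.272272i
  term(m=-3) = -0.057226-0.131515i   from Y*(Ω₁)=-0.192265+0.301748i, Y(Ω₂)=-0.224046+0.332404i
  term(m=-2) = -0.003711-0.003624i   from Y*(Ω₁)=-0.006873-0.046937i, Y(Ω₂)=+0.086924-0.066329i
  term(m=-1) = -0.092800-0.037798i   from Y*(Ω₁)=-0.251228-0.217120i, Y(Ω₂)=+0.285884-0.096617i
  term(m=+0) = +0.001679+0.000000i   from Y*(Ω₁)=-0.009791-0.000000i, Y(Ω₂)=-0.171486+0.000000i
  term(m=+1) = -0.092800+0.037798i   from Y*(Ω₁)=+0.251228-0.217120i, Y(Ω₂)=-0.285884-0.096617i
  term(m=+2) = -0.003711+0.003624i   from Y*(Ω₁)=-0.006873+0.046937i, Y(Ω₂)=+0.086924+0.066329i
  term(m=+3) = -0.057226+0.131515i   from Y*(Ω₁)=+0.192265+0.301748i, Y(Ω₂)=+0.224046+0.332404i
  term(m=+4) = +0.002286-0.096747i   from Y*(Ω₁)=-0.328429-0.098291i, Y(Ω₂)=+0.074524+0.272272i
Accumulated sum -0.301221+0.000000i; after 4π/(2l+1) scaling, -0.420584+0.000000i ⇒ P_4 = -0.420584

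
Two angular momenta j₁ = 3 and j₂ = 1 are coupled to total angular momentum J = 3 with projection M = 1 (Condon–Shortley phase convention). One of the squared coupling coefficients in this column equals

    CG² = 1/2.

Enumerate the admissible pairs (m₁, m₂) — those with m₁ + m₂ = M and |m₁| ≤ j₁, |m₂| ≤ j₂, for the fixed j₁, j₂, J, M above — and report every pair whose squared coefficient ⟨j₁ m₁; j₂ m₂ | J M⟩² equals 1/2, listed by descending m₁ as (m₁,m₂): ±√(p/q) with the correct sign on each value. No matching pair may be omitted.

Admissible pairs with m₁+m₂ = M = 1: (0,1), (1,0), (2,-1)
  (m₁,m₂)=(2,-1): CG² = 5/12, CG = +√(5/12)
  (m₁,m₂)=(1,0): CG² = 1/12, CG = +√(1/12)
  (m₁,m₂)=(0,1): CG² = 1/2, CG = −√(1/2)   ← matches the target
Pairs with CG² = 1/2: (0,1): −√(1/2)

(0,1): −√(1/2)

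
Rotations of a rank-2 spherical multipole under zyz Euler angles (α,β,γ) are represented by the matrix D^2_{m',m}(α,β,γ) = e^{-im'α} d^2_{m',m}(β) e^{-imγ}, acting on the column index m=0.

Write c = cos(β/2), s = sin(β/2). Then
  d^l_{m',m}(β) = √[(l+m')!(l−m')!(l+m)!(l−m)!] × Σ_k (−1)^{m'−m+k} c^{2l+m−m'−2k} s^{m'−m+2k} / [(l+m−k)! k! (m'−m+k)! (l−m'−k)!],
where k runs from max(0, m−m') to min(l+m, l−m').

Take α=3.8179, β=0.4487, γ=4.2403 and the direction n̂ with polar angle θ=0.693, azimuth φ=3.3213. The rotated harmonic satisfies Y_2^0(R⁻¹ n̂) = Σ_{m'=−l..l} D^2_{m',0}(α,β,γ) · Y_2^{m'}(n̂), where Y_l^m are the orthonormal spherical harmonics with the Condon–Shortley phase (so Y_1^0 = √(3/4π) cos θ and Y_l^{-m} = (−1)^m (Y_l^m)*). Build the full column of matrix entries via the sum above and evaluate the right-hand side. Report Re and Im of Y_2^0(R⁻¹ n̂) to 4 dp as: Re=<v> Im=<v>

Re=0.5150 Im=0.0000

Need the full column D^2_{m',0} for m'=−2..2 at α=3.8179, β=0.4487, γ=4.2403.
cos(β/2)=0.974939, sin(β/2)=0.222473
d^2_{-2,0}: single k=2 term ⇒ +0.115235;  D = +0.024943+0.112503i
d^2_{-1,0}: k∈[1..2] ⇒ +0.504992 -0.026296 = +0.478696;  D = -0.373330-0.299624i
d^2_{0,0}: k∈[0..2] ⇒ +0.903461 -0.188178 +0.002450 = +0.717733;  D = +0.717733+0.000000i
d^2_{1,0}: k∈[0..1] ⇒ -0.504992 +0.026296 = -0.478696;  D = +0.373330-0.299624i
d^2_{2,0}: single k=0 term ⇒ +0.115235;  D = +0.024943-0.112503i
Y_2^{m'}(θ=0.693,φ=3.3213) and Σ D·Y over m':
  (+0.0249+0.1125i)·(+0.1476-0.0554i)  (-0.3733-0.2996i)·(-0.3736+0.0679i)  (+0.7177+0.0000i)·(+0.2446+0.0000i)  (+0.3733-0.2996i)·(+0.3736+0.0679i)  (+0.0249-0.1125i)·(+0.1476+0.0554i)
Y_2^0(R⁻¹ n̂) = +0.515022-0.000000i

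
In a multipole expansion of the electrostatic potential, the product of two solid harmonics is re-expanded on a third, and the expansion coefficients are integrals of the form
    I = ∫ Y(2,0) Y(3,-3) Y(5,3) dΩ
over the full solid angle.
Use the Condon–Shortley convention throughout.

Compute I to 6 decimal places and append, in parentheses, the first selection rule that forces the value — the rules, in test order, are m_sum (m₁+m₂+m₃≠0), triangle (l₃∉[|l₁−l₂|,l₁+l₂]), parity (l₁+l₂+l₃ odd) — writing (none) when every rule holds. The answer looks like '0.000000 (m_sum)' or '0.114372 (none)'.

m-sum 0 ✓  L=10 even ✓  1≤5≤5 ✓
Π(2lᵢ+1) = 5×7×11 = 385
triangle coeff Δ(2,3,5) = 1/2310
Σ_t [0,0]: t=0:+1/144 = 1/144
(3j)²=10/231 [(2 3 5; 0 0 0)], sign=-1
Σ_t [0,0]: t=0:+1/2880 = 1/2880
(3j)²=2/165 [(2 3 5; 0 -3 3)], sign=+1
⇒ 4πI² = 20/99
I = (-1)√(20/99/(4π)) = -0.12679218
No selection rule forces the value: the integral is nonzero (none).

-0.126792 (none)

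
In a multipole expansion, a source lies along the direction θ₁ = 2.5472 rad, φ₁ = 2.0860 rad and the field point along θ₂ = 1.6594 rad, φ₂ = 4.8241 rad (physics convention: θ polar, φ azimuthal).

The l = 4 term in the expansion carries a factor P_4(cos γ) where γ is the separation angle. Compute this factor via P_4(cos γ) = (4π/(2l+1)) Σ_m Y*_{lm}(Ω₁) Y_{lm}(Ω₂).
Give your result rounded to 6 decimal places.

-0.186483

Summing Y*_{l m}(θ₁,φ₁)·Y_{l m}(θ₂,φ₂) over m ∈ [−4, 4]; prefactor 4π/(2·4+1) = 1.396263:
  m=-4: Y*=-0.020484+0.038401i  Y=+0.392858-0.188245i  product -0.000818+0.018942i
  m=-3: Y*=-0.182061+0.004586i  Y=+0.036001+0.103370i  product -0.007028-0.018654i
  m=-2: Y*=-0.205351-0.342276i  Y=+0.305915-0.069509i  product -0.086611-0.090434i
  m=-1: Y*=+0.195179-0.344710i  Y=+0.013691+0.122044i  product +0.044742+0.019101i
  m=+0: Y*=-0.116580-0.000000i  Y=+0.292734+0.000000i  product -0.034127-0.000000i
  m=+1: Y*=-0.195179-0.344710i  Y=-0.013691+0.122044i  product +0.044742-0.019101i
  m=+2: Y*=-0.205351+0.342276i  Y=+0.305915+0.069509i  product -0.086611+0.090434i
  m=+3: Y*=+0.182061+0.004586i  Y=-0.036001+0.103370i  product -0.007028+0.018654i
  m=+4: Y*=-0.020484-0.038401i  Y=+0.392858+0.188245i  product -0.000818-0.018942i
Accumulated sum -0.133559+0.000000i; after 4π/(2l+1) scaling, -0.186483+0.000000i ⇒ P_4 = -0.186483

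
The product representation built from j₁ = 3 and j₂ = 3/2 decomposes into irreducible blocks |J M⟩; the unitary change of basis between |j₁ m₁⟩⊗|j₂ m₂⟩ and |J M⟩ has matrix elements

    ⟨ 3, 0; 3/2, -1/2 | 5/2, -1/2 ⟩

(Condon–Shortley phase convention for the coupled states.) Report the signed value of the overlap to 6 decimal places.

√[6·2!4!1!/8! · 3!3!1!2!2!3!] = √(216/35)
  +(−1)^0/∏(0,2,3,1,1,0)! = 1/12  (running 1/12)
  +(−1)^1/∏(1,1,2,0,2,1)! = -1/4  (running -1/6)
⟨..|..⟩ = √(216/35)·(-1/6) = -0.414039

−√(6/35) ≈ -0.414039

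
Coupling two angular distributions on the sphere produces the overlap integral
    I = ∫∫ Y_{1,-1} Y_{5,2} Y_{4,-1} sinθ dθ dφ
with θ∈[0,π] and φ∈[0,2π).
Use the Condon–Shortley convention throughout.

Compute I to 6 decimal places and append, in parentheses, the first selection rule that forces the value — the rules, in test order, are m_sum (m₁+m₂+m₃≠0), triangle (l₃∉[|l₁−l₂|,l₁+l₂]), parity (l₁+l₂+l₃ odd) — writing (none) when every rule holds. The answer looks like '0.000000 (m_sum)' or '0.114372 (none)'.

0.225034 (none)

Checks pass: Σm=0; 10 even; l₃=4∈[4,6].
(2·1+1)(2·5+1)(2·4+1) = 297
Δ: 2! 0! 8! / 11! → 1/495
sum: t=1:−1/576 = -1/576
3j²(1 5 4; 0 0 0) = Δ·Π!·Σ² = 5/99  (sign -1)
sum: t=2:+1/1440 = 1/1440
3j²(1 5 4; -1 2 -1) = Δ·Π!·Σ² = 7/165  (sign -1)
combine: 4πI² = 297·5/99·7/165 = 7/11
take √, sign +1: I = 0.22503380
No selection rule forces the value: the integral is nonzero (none).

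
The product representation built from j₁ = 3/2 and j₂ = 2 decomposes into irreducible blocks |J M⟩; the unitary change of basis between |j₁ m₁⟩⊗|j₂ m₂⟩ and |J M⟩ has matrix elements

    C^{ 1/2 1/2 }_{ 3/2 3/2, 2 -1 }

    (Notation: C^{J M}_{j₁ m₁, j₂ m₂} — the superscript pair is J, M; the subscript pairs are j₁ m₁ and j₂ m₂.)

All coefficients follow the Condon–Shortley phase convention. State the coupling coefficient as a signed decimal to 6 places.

√[2·3!0!1!/5! · 3!0!1!3!1!0!] = √(18/5)
  +(−1)^0/∏(0,3,0,1,0,0)! = 1/6  (running 1/6)
⟨..|..⟩ = √(18/5)·(1/6) = +0.316228

+√(1/10) = +0.316228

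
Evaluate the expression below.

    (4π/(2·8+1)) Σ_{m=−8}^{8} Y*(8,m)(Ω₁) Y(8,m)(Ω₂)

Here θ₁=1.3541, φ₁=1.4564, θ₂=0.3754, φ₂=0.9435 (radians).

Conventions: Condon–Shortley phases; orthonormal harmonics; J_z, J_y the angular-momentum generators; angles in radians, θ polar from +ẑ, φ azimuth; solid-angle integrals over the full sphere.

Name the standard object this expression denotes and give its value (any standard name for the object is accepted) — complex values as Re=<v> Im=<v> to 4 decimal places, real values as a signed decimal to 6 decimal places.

This sum is the spherical-harmonic addition theorem: it equals the Legendre polynomial P_l(cos γ) of the angle γ between the two directions.
Expand P_8 via completeness: Σ_{m} conj(Y_{8,m}) at Ω₁ times Y_{8,m} at Ω₂ —
  [-8]  conj(Y_{8,-8})(Ω₁) = +0.260036-0.338096i ; Y_{8,-8}(Ω₂) = +0.000051-0.000161i ; Δ = -0.000041-0.000059i
  [-7]  conj(Y_{8,-7})(Ω₁) = -0.269647-0.261479i ; Y_{8,-7}(Ω₂) = +0.001621-0.000540i ; Δ = -0.000578-0.000278i
  [-6]  conj(Y_{8,-6})(Ω₁) = +0.077456-0.063457i ; Y_{8,-6}(Ω₂) = +0.008904+0.006386i ; Δ = +0.001095-0.000070i
  [-5]  conj(Y_{8,-5})(Ω₁) = -0.193928-0.301239i ; Y_{8,-5}(Ω₂) = +0.000256+0.050042i ; Δ = +0.015025-0.009782i
  [-4]  conj(Y_{8,-4})(Ω₁) = -0.017393+0.008565i ; Y_{8,-4}(Ω₂) = -0.134094+0.098265i ; Δ = +0.001491-0.002858i
  [-3]  conj(Y_{8,-3})(Ω₁) = -0.110745-0.309926i ; Y_{8,-3}(Ω₂) = -0.370416-0.119101i ; Δ = +0.004109+0.127991i
  [-2]  conj(Y_{8,-2})(Ω₁) = -0.070121+0.016329i ; Y_{8,-2}(Ω₂) = -0.177459-0.542386i ; Δ = +0.021300+0.035135i
  [-1]  conj(Y_{8,-1})(Ω₁) = -0.035614-0.309959i ; Y_{8,-1}(Ω₂) = +0.184605-0.254633i ; Δ = -0.085500-0.048151i
  [+0]  conj(Y_{8,0})(Ω₁) = -0.087180-0.000000i ; Y_{8,0}(Ω₂) = -0.374590+0.000000i ; Δ = +0.032657+0.000000i
  [+1]  conj(Y_{8,1})(Ω₁) = +0.035614-0.309959i ; Y_{8,1}(Ω₂) = -0.184605-0.254633i ; Δ = -0.085500+0.048151i
  [+2]  conj(Y_{8,2})(Ω₁) = -0.070121-0.016329i ; Y_{8,2}(Ω₂) = -0.177459+0.542386i ; Δ = +0.021300-0.035135i
  [+3]  conj(Y_{8,3})(Ω₁) = +0.110745-0.309926i ; Y_{8,3}(Ω₂) = +0.370416-0.119101i ; Δ = +0.004109-0.127991i
  [+4]  conj(Y_{8,4})(Ω₁) = -0.017393-0.008565i ; Y_{8,4}(Ω₂) = -0.134094-0.098265i ; Δ = +0.001491+0.002858i
  [+5]  conj(Y_{8,5})(Ω₁) = +0.193928-0.301239i ; Y_{8,5}(Ω₂) = -0.000256+0.050042i ; Δ = +0.015025+0.009782i
  [+6]  conj(Y_{8,6})(Ω₁) = +0.077456+0.063457i ; Y_{8,6}(Ω₂) = +0.008904-0.006386i ; Δ = +0.001095+0.000070i
  [+7]  conj(Y_{8,7})(Ω₁) = +0.269647-0.261479i ; Y_{8,7}(Ω₂) = -0.001621-0.000540i ; Δ = -0.000578+0.000278i
  [+8]  conj(Y_{8,8})(Ω₁) = +0.260036+0.338096i ; Y_{8,8}(Ω₂) = +0.000051+0.000161i ; Δ = -0.000041+0.000059i
Σ over m = -0.053542-0.000000i; ×(4π/17) → -0.039578-0.000000i. Real part: -0.039578

Legendre polynomial (addition theorem), -0.039578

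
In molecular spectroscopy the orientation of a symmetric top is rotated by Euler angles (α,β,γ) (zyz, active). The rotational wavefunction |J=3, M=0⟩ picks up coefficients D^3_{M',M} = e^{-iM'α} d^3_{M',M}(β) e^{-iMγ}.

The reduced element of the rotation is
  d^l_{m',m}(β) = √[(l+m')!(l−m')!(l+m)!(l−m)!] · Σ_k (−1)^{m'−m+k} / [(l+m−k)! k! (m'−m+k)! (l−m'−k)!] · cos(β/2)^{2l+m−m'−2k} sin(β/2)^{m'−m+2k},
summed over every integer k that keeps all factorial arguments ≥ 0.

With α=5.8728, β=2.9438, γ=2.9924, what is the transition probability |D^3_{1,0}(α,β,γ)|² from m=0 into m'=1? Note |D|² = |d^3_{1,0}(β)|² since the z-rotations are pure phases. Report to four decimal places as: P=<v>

P=0.1049

Split into d^3_{1,0}(β=2.9438) × two z-phases.
c=cos(2.943800/2)=0.098735, s=sin(2.943800/2)=0.995114; N=√[24·2·6·6]=41.569219
Admissible k: 0..2 (factorial args all ≥0)
  k=0: (−1)^1·41.5692/(12)·0.0987^5·0.9951^1 = -0.000032
  k=1: (−1)^2·41.5692/(4)·0.0987^3·0.9951^3 = +0.009857
  k=2: (−1)^3·41.5692/(12)·0.0987^1·0.9951^5 = -0.333754
d^3_{1,0}(2.9438) = -0.000032 +0.009857 -0.333754 = -0.323929
|D^3_{1,0}|² = |d^3_{1,0}(β)|² = (-0.323929)² = 0.104930 (the z-rotation phases have unit modulus)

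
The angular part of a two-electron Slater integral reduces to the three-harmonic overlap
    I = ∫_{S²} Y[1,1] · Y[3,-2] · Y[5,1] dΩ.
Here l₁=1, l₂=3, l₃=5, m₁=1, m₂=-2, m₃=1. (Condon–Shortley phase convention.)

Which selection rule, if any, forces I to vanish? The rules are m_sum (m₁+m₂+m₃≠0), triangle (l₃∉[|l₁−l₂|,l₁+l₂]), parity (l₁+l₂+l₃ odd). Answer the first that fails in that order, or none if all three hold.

azimuthal sum: 1 − 2 + 1 = 0  ✓
l₃ must lie in [2,4]; have l₃=5  ✗
L = 1 + 3 + 5 = 9 (odd)

triangle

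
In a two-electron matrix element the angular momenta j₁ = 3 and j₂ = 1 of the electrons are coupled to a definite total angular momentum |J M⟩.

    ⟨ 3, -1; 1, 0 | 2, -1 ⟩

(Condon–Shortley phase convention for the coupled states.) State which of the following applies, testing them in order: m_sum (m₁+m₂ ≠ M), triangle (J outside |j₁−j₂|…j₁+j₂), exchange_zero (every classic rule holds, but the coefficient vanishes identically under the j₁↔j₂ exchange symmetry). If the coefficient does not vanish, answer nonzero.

nonzero

m-sum: m₁+m₂ = -1+0 = -1, M = -1  ✓
triangle: |j₁−j₂| = 2 ≤ J = 2 ≤ j₁+j₂ = 4  ✓
exchange: j₁≠j₂ or m₁≠m₂ — the exchange symmetry imposes no constraint here
value check: CG = −√(8/21) = -0.617213 ≠ 0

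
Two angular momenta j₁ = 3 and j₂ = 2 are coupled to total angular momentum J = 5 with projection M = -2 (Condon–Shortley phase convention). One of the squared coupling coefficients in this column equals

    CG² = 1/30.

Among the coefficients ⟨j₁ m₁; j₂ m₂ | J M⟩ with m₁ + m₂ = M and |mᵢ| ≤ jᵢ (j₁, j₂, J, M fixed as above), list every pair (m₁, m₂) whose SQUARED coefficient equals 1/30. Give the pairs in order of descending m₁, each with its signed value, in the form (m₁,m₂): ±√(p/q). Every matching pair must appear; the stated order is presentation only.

Admissible pairs with m₁+m₂ = M = -2: (-3,1), (-2,0), (-1,-1), (0,-2)
  (m₁,m₂)=(0,-2): CG² = 1/6, CG = +√(1/6)
  (m₁,m₂)=(-1,-1): CG² = 1/2, CG = +√(1/2)
  (m₁,m₂)=(-2,0): CG² = 3/10, CG = +√(3/10)
  (m₁,m₂)=(-3,1): CG² = 1/30, CG = +√(1/30)   ← matches the target
Pairs with CG² = 1/30: (-3,1): +√(1/30)

(-3,1): +√(1/30)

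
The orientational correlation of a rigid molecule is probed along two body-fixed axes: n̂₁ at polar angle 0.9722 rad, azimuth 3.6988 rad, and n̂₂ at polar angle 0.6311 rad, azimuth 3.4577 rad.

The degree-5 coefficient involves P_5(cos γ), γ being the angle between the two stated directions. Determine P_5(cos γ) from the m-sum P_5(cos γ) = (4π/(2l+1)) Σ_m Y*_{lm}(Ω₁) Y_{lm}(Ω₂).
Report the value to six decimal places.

0.169522

Term-by-term m-sum for l=5 (normalisation 4π/11 = 1.142397):
  m=-5: (+0.167427-0.062172i) × (+0.000323+0.033190i) = +0.002118+0.005537i  (running Σ = +0.002118+0.005537i)
  m=-4: (-0.235587+0.304786i) × (+0.043316-0.136936i) = +0.031531+0.045462i  (running Σ = +0.033649+0.050999i)
  m=-3: (+0.036470-0.360489i) × (-0.201640+0.280973i) = +0.093934+0.082936i  (running Σ = +0.127583+0.133936i)
  m=-2: (-0.013632-0.027766i) × (+0.367225-0.268997i) = -0.012475-0.006530i  (running Σ = +0.115108+0.127406i)
  m=-1: (+0.298246+0.185827i) × (-0.143210+0.046840i) = -0.051416-0.012642i  (running Σ = +0.063692+0.114764i)
  m=0: (-0.057637-0.000000i) × (-0.364487+0.000000i) = +0.021008+0.000000i  (running Σ = +0.084700+0.114764i)
  m=1: (-0.298246+0.185827i) × (+0.143210+0.046840i) = -0.051416+0.012642i  (running Σ = +0.033284+0.127406i)
  m=2: (-0.013632+0.027766i) × (+0.367225+0.268997i) = -0.012475+0.006530i  (running Σ = +0.020809+0.133936i)
  m=3: (-0.036470-0.360489i) × (+0.201640+0.280973i) = +0.093934-0.082936i  (running Σ = +0.114743+0.050999i)
  m=4: (-0.235587-0.304786i) × (+0.043316+0.136936i) = +0.031531-0.045462i  (running Σ = +0.146274+0.005537i)
  m=5: (-0.167427-0.062172i) × (-0.000323+0.033190i) = +0.002118-0.005537i  (running Σ = +0.148391-0.000000i)
Σ over m = +0.148391-0.000000i; ×(4π/11) → +0.169522-0.000000i. Real part: 0.169522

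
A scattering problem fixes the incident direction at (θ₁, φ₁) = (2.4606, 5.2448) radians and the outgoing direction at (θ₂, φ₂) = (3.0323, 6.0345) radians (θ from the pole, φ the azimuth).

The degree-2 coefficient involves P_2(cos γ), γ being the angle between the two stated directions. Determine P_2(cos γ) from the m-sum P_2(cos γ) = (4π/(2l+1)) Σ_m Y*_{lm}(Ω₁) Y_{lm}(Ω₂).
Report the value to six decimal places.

Term-by-term m-sum for l=2 (normalisation 4π/5 = 2.513274):
  m=-2: (-0.074202-0.133917i) × (+0.004039+0.002193i) = -0.000006-0.000704i  (running Σ = -0.000006-0.000704i)
  m=-1: (-0.191818+0.325579i) × (-0.081186-0.020617i) = +0.022285-0.022478i  (running Σ = +0.022279-0.023181i)
  m=0: (+0.255765-0.000000i) × (+0.619526+0.000000i) = +0.158453+0.000000i  (running Σ = +0.180733-0.023181i)
  m=1: (+0.191818+0.325579i) × (+0.081186-0.020617i) = +0.022285+0.022478i  (running Σ = +0.203018-0.000704i)
  m=2: (-0.074202+0.133917i) × (+0.004039-0.002193i) = -0.000006+0.000704i  (running Σ = +0.203012-0.000000i)
Total Σ_m = +0.203012-0.000000i. Multiply by 2.513274: +0.510225-0.000000i. P_2(cos γ) = 0.510225

0.510225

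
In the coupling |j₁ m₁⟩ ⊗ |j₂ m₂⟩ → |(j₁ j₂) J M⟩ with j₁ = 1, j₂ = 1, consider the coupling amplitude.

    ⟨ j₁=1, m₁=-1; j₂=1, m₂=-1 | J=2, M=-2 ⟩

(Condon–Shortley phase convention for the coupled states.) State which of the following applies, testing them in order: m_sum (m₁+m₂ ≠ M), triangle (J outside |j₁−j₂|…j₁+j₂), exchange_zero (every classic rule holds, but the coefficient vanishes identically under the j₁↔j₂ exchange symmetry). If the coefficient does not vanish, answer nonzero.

m-sum: m₁+m₂ = -1+(-1) = -2, M = -2  ✓
triangle: |j₁−j₂| = 0 ≤ J = 2 ≤ j₁+j₂ = 2  ✓
exchange: j₁=j₂, m₁=m₂ with (−1)^(j₁+j₂−J) = (−1)^0 = +1 — symmetry imposes no zero
value check: CG = +1 = +1.000000 ≠ 0

nonzero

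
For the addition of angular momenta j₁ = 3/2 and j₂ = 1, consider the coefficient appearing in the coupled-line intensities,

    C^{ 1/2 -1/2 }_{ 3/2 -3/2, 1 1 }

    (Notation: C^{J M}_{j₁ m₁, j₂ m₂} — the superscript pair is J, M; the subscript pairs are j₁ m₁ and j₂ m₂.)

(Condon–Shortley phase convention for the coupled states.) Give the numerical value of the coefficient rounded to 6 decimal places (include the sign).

+0.707107

√[2·2!1!0!/4! · 0!3!2!0!0!1!] = √(2)
  +(−1)^2/∏(2,0,1,0,0,0)! = 1/2  (running 1/2)
⟨..|..⟩ = √(2)·(1/2) = +0.707107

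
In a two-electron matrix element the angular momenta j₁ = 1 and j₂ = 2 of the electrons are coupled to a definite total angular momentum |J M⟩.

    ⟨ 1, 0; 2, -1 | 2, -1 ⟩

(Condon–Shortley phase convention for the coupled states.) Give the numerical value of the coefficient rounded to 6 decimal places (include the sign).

+√(1/6) ≈ +0.408248

triangle: 1!·1!·3!/6! = 6/720
(j±m)!: 1!·1!·1!·3!·1!·3! = 36
prefactor² = (2J+1)·Δ·N² = 3/2
  k=0: +1/(0!·1!·1!·1!·0!·2!) = 1/2
  k=1: −1/(1!·0!·0!·0!·1!·3!) = -1/6
Σ = 1/3  ⇒  CG² = 3/2·(1/3)² = 1/6
CG = +√(1/6) = +0.408248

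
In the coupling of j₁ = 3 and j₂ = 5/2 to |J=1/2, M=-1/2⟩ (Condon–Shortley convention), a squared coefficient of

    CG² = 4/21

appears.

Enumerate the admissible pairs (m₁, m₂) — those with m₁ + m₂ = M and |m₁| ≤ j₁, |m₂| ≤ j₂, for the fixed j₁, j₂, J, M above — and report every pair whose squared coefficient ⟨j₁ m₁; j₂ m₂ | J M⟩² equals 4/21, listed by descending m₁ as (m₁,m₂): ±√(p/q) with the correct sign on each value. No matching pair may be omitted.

Admissible pairs with m₁+m₂ = M = -1/2: (-3,5/2), (-2,3/2), (-1,1/2), (0,-1/2), (1,-3/2), (2,-5/2)
  (m₁,m₂)=(2,-5/2): CG² = 1/21, CG = +√(1/21)
  (m₁,m₂)=(1,-3/2): CG² = 2/21, CG = −√(2/21)
  (m₁,m₂)=(0,-1/2): CG² = 1/7, CG = +√(1/7)
  (m₁,m₂)=(-1,1/2): CG² = 4/21, CG = −√(4/21)   ← matches the target
  (m₁,m₂)=(-2,3/2): CG² = 5/21, CG = +√(5/21)
  (m₁,m₂)=(-3,5/2): CG² = 2/7, CG = −√(2/7)
Pairs with CG² = 4/21: (-1,1/2): −√(4/21)

(-1,1/2): −√(4/21)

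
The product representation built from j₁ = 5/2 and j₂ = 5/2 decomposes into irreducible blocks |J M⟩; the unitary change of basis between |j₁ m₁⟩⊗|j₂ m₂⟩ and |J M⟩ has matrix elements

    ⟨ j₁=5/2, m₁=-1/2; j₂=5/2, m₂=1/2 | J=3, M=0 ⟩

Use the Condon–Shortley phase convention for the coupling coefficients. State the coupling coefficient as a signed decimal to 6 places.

triangle: 2!·3!·3!/9! = 72/362880
(j±m)!: 2!·3!·3!·2!·3!·3! = 5184
prefactor² = (2J+1)·Δ·N² = 36/5
  k=0: +1/(0!·2!·3!·3!·0!·0!) = 1/72
  k=1: −1/(1!·1!·2!·2!·1!·1!) = -1/4
  k=2: +1/(2!·0!·1!·1!·2!·2!) = 1/8
Σ = -1/9  ⇒  CG² = 36/5·(-1/9)² = 4/45
CG = −√(4/45) = -0.298142

−√(4/45) ≈ -0.298142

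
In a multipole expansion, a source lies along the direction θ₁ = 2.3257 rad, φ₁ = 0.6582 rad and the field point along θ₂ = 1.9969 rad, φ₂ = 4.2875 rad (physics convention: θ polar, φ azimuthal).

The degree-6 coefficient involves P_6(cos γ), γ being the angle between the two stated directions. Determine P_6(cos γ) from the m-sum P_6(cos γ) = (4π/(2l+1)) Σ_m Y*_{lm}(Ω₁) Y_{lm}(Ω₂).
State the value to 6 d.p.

0.134561

Expand P_6 via completeness: Σ_{m} conj(Y_{6,m}) at Ω₁ times Y_{6,m} at Ω₂ —
  m=-6: (-0.04985 - 0.05211j) × (0.22848 - 0.15373j) = -0.01940 - 0.00424j  (running Σ = -0.01940 - 0.00424j)
  m=-5: (0.23240 + 0.03498j) × (0.36833 + 0.22768j) = 0.07764 + 0.06580j  (running Σ = 0.05824 + 0.06155j)
  m=-4: (-0.36518 + 0.20369j) × (-0.02769 + 0.21388j) = -0.03345 - 0.08374j  (running Σ = 0.02478 - 0.02219j)
  m=-3: (0.14668 - 0.34329j) × (0.21791 - 0.06649j) = 0.00914 - 0.08456j  (running Σ = 0.03392 - 0.10675j)
  m=-2: (-0.00767 - 0.02951j) × (0.19824 + 0.22556j) = 0.00514 - 0.00758j  (running Σ = 0.03906 - 0.11433j)
  m=-1: (0.29453 + 0.22774j) × (0.05356 - 0.11838j) = 0.04273 - 0.02267j  (running Σ = 0.08179 - 0.13700j)
  m=0: (-0.07834 + 0.00000j) × (0.31125 + 0.00000j) = -0.02438 + 0.00000j  (running Σ = 0.05741 - 0.13700j)
  m=1: (-0.29453 + 0.22774j) × (-0.05356 - 0.11838j) = 0.04273 + 0.02267j  (running Σ = 0.10014 - 0.11433j)
  m=2: (-0.00767 + 0.02951j) × (0.19824 - 0.22556j) = 0.00514 + 0.00758j  (running Σ = 0.10528 - 0.10675j)
  m=3: (-0.14668 - 0.34329j) × (-0.21791 - 0.06649j) = 0.00914 + 0.08456j  (running Σ = 0.11442 - 0.02219j)
  m=4: (-0.36518 - 0.20369j) × (-0.02769 - 0.21388j) = -0.03345 + 0.08374j  (running Σ = 0.08097 + 0.06155j)
  m=5: (-0.23240 + 0.03498j) × (-0.36833 + 0.22768j) = 0.07764 - 0.06580j  (running Σ = 0.15860 - 0.00424j)
  m=6: (-0.04985 + 0.05211j) × (0.22848 + 0.15373j) = -0.01940 + 0.00424j  (running Σ = 0.13920 - 0.00000j)
Accumulated sum 0.13920 - 0.00000j; after 4π/(2l+1) scaling, 0.13456 - 0.00000j ⇒ P_6 = 0.134561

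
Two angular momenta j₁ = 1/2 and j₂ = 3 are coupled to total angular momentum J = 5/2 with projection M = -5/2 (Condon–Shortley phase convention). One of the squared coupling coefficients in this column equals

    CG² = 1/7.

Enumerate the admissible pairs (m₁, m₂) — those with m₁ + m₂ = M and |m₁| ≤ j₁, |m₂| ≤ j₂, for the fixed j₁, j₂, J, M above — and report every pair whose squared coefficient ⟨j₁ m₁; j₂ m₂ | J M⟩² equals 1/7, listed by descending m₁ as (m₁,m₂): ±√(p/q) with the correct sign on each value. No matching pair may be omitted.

(-1/2,-2): −√(1/7)

Admissible pairs with m₁+m₂ = M = -5/2: (-1/2,-2), (1/2,-3)
  (m₁,m₂)=(1/2,-3): CG² = 6/7, CG = +√(6/7)
  (m₁,m₂)=(-1/2,-2): CG² = 1/7, CG = −√(1/7)   ← matches the target
Pairs with CG² = 1/7: (-1/2,-2): −√(1/7)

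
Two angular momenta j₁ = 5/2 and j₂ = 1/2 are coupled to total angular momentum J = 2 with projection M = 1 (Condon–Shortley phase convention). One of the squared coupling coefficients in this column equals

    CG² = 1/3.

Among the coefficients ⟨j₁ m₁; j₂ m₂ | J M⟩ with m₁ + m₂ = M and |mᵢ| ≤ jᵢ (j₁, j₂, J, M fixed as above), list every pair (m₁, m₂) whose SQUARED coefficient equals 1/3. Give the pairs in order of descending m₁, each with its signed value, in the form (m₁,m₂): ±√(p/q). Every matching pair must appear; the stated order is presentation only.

Admissible pairs with m₁+m₂ = M = 1: (1/2,1/2), (3/2,-1/2)
  (m₁,m₂)=(3/2,-1/2): CG² = 2/3, CG = +√(2/3)
  (m₁,m₂)=(1/2,1/2): CG² = 1/3, CG = −√(1/3)   ← matches the target
Pairs with CG² = 1/3: (1/2,1/2): −√(1/3)

(1/2,1/2): −√(1/3)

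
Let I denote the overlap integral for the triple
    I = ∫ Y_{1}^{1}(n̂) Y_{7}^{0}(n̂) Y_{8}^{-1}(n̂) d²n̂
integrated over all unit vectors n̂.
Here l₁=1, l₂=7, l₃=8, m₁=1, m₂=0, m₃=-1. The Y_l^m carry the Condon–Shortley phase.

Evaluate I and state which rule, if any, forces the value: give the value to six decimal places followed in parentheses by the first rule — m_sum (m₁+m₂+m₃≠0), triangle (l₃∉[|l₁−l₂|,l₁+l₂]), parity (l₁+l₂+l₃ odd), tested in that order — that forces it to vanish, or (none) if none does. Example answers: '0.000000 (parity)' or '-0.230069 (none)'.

-0.183585 (none)

m-sum 0 ✓  L=16 even ✓  6≤8≤8 ✓
Π(2lᵢ+1) = 3×15×17 = 765
triangle coeff Δ(1,7,8) = 1/2040
Σ_t [0,0]: t=0:+1/25401600 = 1/25401600
(3j)²=8/255 [(1 7 8; 0 0 0)], sign=+1
Σ_t [0,0]: t=0:+1/50803200 = 1/50803200
(3j)²=3/170 [(1 7 8; 1 0 -1)], sign=-1
⇒ 4πI² = 36/85
I = (-1)√(36/85/(4π)) = -0.18358486
No selection rule forces the value: the integral is nonzero (none).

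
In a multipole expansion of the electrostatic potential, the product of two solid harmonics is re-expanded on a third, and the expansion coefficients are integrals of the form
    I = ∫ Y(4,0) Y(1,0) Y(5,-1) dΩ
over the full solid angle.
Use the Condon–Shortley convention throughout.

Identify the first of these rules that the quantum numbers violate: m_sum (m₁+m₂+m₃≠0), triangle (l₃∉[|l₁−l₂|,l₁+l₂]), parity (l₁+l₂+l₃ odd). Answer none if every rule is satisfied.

m_sum

azimuthal sum: 0 + 0 − 1 = -1  ✗
3 ≤ 5 ≤ 5 (triangle on l)
L = 4 + 1 + 5 = 10 (even)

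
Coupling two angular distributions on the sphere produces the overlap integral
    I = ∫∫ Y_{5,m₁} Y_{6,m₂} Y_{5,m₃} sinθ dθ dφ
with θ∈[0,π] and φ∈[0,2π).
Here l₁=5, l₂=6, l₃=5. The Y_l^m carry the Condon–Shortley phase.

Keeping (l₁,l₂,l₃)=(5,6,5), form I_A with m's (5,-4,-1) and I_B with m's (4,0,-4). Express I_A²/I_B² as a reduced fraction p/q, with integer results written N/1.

l's match ⇒ only the (l;m) 3-j factors differ between A and B.
A: triangle coeff Δ(5,6,5) = 1/28588560; Σ_t [0,0]: t=0:+1/829440 = 1/829440; (3j)²=225/9724 [(5 6 5; 5 -4 -1)], sign=+1
B: triangle coeff Δ(5,6,5) = 1/28588560; Σ_t [0,1]: t=0:+1/3110400 t=1:−1/345600 = -1/388800; (3j)²=192/12155 [(5 6 5; 4 0 -4)], sign=+1
I_A²/I_B² = (225/9724)/(192/12155) = 375/256

375/256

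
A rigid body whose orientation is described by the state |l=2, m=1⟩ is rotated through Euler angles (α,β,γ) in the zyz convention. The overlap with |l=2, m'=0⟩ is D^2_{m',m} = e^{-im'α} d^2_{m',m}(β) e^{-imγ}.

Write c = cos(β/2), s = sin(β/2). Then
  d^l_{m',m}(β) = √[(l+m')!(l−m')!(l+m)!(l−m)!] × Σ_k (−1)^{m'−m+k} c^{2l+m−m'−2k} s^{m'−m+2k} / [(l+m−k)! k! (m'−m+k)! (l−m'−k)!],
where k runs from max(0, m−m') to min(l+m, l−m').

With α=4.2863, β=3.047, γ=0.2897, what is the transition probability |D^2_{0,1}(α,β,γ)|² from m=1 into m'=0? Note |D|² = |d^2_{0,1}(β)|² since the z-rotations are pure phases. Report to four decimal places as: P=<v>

P=0.0133

Split into d^2_{0,1}(β=3.0470) × two z-phases.
With c≡cos(β/2)=0.047279 and s≡sin(β/2)=0.998882, N=[2·2·6·1]^{1/2}=4.898979
Admissible k: 1..2 (factorial args all ≥0)
  k=1: (−1)^0·4.8990/(2)·0.0473^3·0.9989^1 = +0.000259
  k=2: (−1)^1·4.8990/(2)·0.0473^1·0.9989^3 = -0.115421
d^2_{0,1}(3.0470) = +0.000259 -0.115421 = -0.115162
|D^2_{0,1}|² = |d^2_{0,1}(β)|² = (-0.115162)² = 0.013262 (the z-rotation phases have unit modulus)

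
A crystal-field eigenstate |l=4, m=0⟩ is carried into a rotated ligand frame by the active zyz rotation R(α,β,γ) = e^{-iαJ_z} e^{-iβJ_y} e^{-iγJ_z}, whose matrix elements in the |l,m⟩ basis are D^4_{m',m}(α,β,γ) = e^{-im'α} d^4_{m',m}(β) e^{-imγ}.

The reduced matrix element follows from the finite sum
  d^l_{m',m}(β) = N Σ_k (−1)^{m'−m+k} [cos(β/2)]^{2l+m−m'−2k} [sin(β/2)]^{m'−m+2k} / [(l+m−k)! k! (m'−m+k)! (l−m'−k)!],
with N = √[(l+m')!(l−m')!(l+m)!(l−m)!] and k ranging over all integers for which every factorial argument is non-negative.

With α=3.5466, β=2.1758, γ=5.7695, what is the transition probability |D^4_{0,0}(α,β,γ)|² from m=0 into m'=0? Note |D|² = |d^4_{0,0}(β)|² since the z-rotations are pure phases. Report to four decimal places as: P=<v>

Split into d^4_{0,0}(β=2.1758) × two z-phases.
With c≡cos(β/2)=0.464346 and s≡sin(β/2)=0.885654, N=[24·24·24·24]^{1/2}=576.000000
k: max(0,(0)−(0))=0 … min(4+(0),4−(0))=4
  k=0: (−1)^0·576.0000/(576)·0.4643^8·0.8857^0 = +0.002161
  k=1: (−1)^1·576.0000/(36)·0.4643^6·0.8857^2 = -0.125806
  k=2: (−1)^2·576.0000/(16)·0.4643^4·0.8857^4 = +1.029737
  k=3: (−1)^3·576.0000/(36)·0.4643^2·0.8857^6 = -1.664898
  k=4: (−1)^4·576.0000/(576)·0.4643^0·0.8857^8 = +0.378540
d^4_{0,0}(2.1758) = +0.002161 -0.125806 +1.029737 -1.664898 +0.378540 = -0.380266
|D^4_{0,0}|² = |d^4_{0,0}(β)|² = (-0.380266)² = 0.144602 (the z-rotation phases have unit modulus)

P=0.1446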